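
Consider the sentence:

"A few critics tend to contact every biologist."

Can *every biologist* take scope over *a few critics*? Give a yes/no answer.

Infinitival complements of raising predicates do not block QR; *every biologist* and *a few critics* are effectively clausemates.
QR within a single clause is free, so the lower quantifier may take scope over the higher one.

Yes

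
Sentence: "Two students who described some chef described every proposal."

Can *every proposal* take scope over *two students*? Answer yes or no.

Yes

*every proposal* sits in the matrix clause, not in the relative clause on *two students*.
Clause-internal QR can adjoin the lower DP above the subject, yielding the inverse reading.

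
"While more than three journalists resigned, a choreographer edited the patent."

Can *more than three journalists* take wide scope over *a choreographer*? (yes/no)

No

*more than three journalists* is embedded in the adjunct clause *while more than three journalists resigned*.
Adjunct clauses are scope islands: a quantifier inside an adjunct cannot raise into the matrix clause.
So the wide-scope reading for *more than three journalists* is blocked.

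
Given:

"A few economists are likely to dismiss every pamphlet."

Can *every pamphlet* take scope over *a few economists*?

Yes

Infinitival complements of raising predicates do not block QR; *every pamphlet* and *a few economists* are effectively clausemates.
With no island boundary between them, the object can take inverse scope over the subject via ordinary QR within the clause.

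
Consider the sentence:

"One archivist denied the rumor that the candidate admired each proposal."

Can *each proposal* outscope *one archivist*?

*each proposal* occurs within the complex NP *the rumor that the candidate admired each proposal*.
Noun-complement clauses are scope islands (the Complex NP Constraint): a quantifier inside one cannot scope into the matrix.
The inverse ordering *each proposal* > *one archivist* is therefore underivable.

No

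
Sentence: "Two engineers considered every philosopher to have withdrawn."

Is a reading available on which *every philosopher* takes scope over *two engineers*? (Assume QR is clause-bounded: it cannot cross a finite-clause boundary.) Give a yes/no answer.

Yes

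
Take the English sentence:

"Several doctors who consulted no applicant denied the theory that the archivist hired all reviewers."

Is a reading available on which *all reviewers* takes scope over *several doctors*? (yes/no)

No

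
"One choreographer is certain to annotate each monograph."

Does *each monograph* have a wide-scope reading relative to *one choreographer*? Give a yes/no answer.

Infinitival complements of raising predicates do not block QR; *each monograph* and *one choreographer* are effectively clausemates.
No island intervenes, so both surface and inverse scope are derivable.
The sentence is scopally ambiguous between *one choreographer* > *each monograph* and *each monograph* > *one choreographer*.

Yes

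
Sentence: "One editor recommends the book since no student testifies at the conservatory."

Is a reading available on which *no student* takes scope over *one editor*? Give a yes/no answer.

No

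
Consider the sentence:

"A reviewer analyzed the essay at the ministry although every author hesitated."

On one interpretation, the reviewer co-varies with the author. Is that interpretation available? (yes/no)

No

The described interpretation is the *every author* > *a reviewer* scoping.
*every author* occurs within the adjunct clause *although every author hesitated*.
Since the clause is an adjunct (not a complement), the Adjunct Condition blocks QR across its edge.
So the wide-scope reading for *every author* is blocked.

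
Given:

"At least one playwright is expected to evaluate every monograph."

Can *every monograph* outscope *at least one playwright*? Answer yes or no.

Yes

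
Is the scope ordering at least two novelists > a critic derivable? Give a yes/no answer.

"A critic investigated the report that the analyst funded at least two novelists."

The DP *at least two novelists* is contained in the complex NP *the report that the analyst funded at least two novelists*.
Noun-complement clauses are scope islands (the Complex NP Constraint): a quantifier inside one cannot scope into the matrix.
So *at least two novelists* cannot raise high enough to outscope *a critic*; only the surface ordering *a critic* > *at least two novelists* is available.

No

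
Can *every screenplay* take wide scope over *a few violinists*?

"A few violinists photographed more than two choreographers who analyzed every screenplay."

*every screenplay* sits inside the relative clause *who analyzed every screenplay* modifying *more than two choreographers*.
The relative clause forms an island for QR, so the quantifier is confined to the head noun's restrictor.
*every screenplay* > *a few violinists* would require crossing that boundary, which is illicit.

No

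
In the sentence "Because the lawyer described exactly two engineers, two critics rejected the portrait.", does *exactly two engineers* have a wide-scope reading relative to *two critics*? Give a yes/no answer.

*exactly two engineers* sits inside the adjunct clause *because the lawyer described exactly two engineers*.
Since the clause is an adjunct (not a complement), the Adjunct Condition blocks QR across its edge.
So the wide-scope reading for *exactly two engineers* is blocked.

No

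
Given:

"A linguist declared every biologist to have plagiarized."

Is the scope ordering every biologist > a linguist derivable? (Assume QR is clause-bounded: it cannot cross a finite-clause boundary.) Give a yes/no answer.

The ECM infinitive is scope-transparent — *every biologist* is free to raise above *a linguist*.
Since no island is crossed, the inverse ordering is licensed alongside surface scope.
Both orderings are possible: *a linguist* > *every biologist* and *every biologist* > *a linguist*.

Yes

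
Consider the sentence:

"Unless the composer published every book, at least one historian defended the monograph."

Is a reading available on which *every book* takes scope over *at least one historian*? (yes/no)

No

The DP *every book* is contained in the adjunct clause *unless the composer published every book*.
Adjunct clauses are scope islands: a quantifier inside an adjunct cannot raise into the matrix clause.
*every book* > *at least one historian* would require crossing that boundary, which is illicit.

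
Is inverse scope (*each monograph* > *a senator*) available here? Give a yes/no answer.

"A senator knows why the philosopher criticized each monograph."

*each monograph* is embedded in the embedded question *why the philosopher criticized each monograph*.
The wh-island constraint blocks QR out of an embedded interrogative.
Hence only narrow scope for *each monograph* (under *a senator*) survives.

No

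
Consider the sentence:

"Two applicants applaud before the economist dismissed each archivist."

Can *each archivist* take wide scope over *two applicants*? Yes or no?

The DP *each archivist* is contained in the adjunct clause *before the economist dismissed each archivist*.
Adverbial clauses are not L-marked, so they are barriers for QR — the quantifier cannot escape the adjunct.
*each archivist* is confined to the island and cannot take scope over *two applicants*.

No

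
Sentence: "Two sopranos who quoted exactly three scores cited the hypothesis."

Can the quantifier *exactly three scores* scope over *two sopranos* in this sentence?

No

*exactly three scores* occurs within the relative clause *who quoted exactly three scores*.
Relative clauses are scope islands: a quantifier cannot QR out of a relative clause to take scope in the matrix clause.
So *exactly three scores* cannot raise to a position above *two sopranos*.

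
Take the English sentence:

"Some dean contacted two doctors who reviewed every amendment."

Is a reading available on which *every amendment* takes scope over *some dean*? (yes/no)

*every amendment* sits inside the relative clause *who reviewed every amendment* modifying *two doctors*.
QR out of a relative clause is ruled out by the relative-clause island constraint.
There is no licit LF on which *every amendment* c-commands *some dean*.

No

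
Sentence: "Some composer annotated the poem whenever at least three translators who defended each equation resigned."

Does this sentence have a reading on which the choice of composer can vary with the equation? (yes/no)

That reading corresponds to *each equation* > *some composer*.
Structurally, *each equation* is inside the relative clause *who defended each equation*, which is itself inside the adjunct *whenever at least three translators who defended each equation resigned*.
Nested islands: the RC island is itself inside an adjunct island, so wide scope is doubly excluded.
There is no licit LF on which *each equation* c-commands *some composer*.

No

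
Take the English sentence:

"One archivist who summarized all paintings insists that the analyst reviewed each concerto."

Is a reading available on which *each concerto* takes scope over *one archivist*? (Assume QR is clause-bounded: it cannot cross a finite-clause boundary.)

No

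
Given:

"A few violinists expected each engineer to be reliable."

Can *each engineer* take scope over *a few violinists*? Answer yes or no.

ECM infinitives lack a CP barrier, so *each engineer* can QR over the matrix subject *a few violinists*.
Nothing blocks QR of the lower DP to a position above the higher one, so inverse scope is available.
So *each engineer* > *a few violinists* is among the available readings.

Yes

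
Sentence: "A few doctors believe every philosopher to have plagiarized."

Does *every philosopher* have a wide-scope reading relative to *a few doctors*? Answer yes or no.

Yes

The ECM infinitive is scope-transparent — *every philosopher* is free to raise above *a few doctors*.
No island intervenes, so both surface and inverse scope are derivable.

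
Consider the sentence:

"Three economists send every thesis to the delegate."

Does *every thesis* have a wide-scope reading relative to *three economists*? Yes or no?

Yes

Both DPs are arguments of the same predicate; there is no clause or island boundary between them.
Nothing blocks QR of the lower DP to a position above the higher one, so inverse scope is available.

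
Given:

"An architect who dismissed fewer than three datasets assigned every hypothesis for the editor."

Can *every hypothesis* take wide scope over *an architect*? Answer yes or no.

Yes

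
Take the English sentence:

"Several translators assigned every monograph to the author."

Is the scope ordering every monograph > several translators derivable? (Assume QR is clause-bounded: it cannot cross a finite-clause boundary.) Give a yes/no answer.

Yes

*several translators* and *every monograph* are co-arguments of the matrix verb, with nothing but a clause-internal boundary between them.
Ordinary QR to a clause-peripheral position gives the wide-scope LF for the lower DP.
Both orderings are possible: *several translators* > *every monograph* and *every monograph* > *several translators*.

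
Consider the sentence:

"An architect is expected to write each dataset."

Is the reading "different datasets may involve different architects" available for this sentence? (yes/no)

Yes

The described interpretation is the *each dataset* > *an architect* scoping.
Raising constructions are monoclausal for scope purposes; *each dataset* is not separated from *an architect* by any island.
Ordinary QR to a clause-peripheral position gives the wide-scope LF for the lower DP.
The sentence is scopally ambiguous between *an architect* > *each dataset* and *each dataset* > *an architect*.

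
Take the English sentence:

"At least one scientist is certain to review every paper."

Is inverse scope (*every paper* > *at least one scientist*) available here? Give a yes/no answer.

Yes

Infinitival complements of raising predicates do not block QR; *every paper* and *at least one scientist* are effectively clausemates.
QR within a single clause is free, so the lower quantifier may take scope over the higher one.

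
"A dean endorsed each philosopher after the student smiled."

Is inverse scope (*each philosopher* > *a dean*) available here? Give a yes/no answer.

The adjunct clause does not contain *each philosopher*, which is the matrix object.
Clause-internal QR can adjoin the lower DP above the subject, yielding the inverse reading.

Yes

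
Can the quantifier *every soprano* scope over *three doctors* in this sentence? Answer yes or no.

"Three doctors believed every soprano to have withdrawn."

ECM infinitives lack a CP barrier, so *every soprano* can QR over the matrix subject *three doctors*.
With no island boundary between them, the object can take inverse scope over the subject via ordinary QR within the clause.
The sentence is scopally ambiguous between *three doctors* > *every soprano* and *every soprano* > *three doctors*.

Yes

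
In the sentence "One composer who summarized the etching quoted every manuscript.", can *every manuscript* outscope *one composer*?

Yes

*every manuscript* sits in the matrix clause, not in the relative clause on *one composer*.
Clause-internal QR can adjoin the lower DP above the subject, yielding the inverse reading.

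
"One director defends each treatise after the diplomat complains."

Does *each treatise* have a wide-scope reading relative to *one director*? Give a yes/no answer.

The adjunct clause does not contain *each treatise*, which is the matrix object.
Ordinary QR to a clause-peripheral position gives the wide-scope LF for the lower DP.

Yes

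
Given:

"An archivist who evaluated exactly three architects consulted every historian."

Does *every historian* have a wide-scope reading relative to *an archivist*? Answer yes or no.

Yes

*every historian* sits in the matrix clause, not in the relative clause on *an archivist*.
Clause-internal QR can adjoin the lower DP above the subject, yielding the inverse reading.
So *every historian* > *an archivist* is among the available readings.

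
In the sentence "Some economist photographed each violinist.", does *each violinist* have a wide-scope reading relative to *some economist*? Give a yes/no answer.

Yes

Both DPs are arguments of the same predicate; there is no clause or island boundary between them.
Ordinary QR to a clause-peripheral position gives the wide-scope LF for the lower DP.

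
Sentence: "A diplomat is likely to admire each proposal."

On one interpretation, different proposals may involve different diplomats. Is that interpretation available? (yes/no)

The paraphrase describes the scope ordering *each proposal* > *a diplomat*.
Infinitival complements of raising predicates do not block QR; *each proposal* and *a diplomat* are effectively clausemates.
With no island boundary between them, the object can take inverse scope over the subject via ordinary QR within the clause.

Yes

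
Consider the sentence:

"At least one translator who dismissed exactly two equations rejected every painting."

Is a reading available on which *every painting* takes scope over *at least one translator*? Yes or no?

The relative clause *who dismissed exactly two equations* modifies *at least one translator*, but *every painting* is not inside that relative clause — it is an argument of the matrix verb.
Clause-internal QR can adjoin the lower DP above the subject, yielding the inverse reading.
So *every painting* > *at least one translator* is among the available readings.

Yes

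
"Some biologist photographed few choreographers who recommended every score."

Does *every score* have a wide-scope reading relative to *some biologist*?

No

*every score* sits inside the relative clause *who recommended every score* modifying *few choreographers*.
Relative clauses are scope islands: a quantifier cannot QR out of a relative clause to take scope in the matrix clause.
So *every score* cannot raise to a position above *some biologist*.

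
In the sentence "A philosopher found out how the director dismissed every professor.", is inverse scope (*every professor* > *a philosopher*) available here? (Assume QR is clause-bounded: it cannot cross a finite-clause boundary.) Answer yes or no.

No

*every professor* sits inside the embedded question *how the director dismissed every professor*.
The wh-island constraint blocks QR out of an embedded interrogative.
The inverse ordering *every professor* > *a philosopher* is therefore underivable.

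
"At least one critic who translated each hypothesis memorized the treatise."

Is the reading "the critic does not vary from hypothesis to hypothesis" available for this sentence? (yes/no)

The paraphrase describes the scope ordering *at least one critic* > *each hypothesis*.
That is the surface-scope ordering, which is always one of the available readings — island constraints only ever restrict inverse scope.

Yes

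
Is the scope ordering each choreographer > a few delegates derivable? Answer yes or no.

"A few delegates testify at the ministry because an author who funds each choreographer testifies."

No

*each choreographer* occurs within the relative clause *who funds each choreographer*, which is itself inside the adjunct *because an author who funds each choreographer testifies*.
Even if one barrier were somehow void, the other would still block QR.
*each choreographer* > *a few delegates* would require crossing that boundary, which is illicit.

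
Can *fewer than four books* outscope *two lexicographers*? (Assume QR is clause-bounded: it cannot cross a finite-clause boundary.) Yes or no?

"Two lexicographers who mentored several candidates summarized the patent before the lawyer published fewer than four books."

The target quantifier *fewer than four books* is part of the adjunct clause *before the lawyer published fewer than four books*.
Adjunct clauses are scope islands: a quantifier inside an adjunct cannot raise into the matrix clause.
*fewer than four books* > *two lexicographers* would require crossing that boundary, which is illicit.

No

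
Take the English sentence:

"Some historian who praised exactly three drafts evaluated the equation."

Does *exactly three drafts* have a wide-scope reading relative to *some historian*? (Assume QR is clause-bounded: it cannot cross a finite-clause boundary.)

No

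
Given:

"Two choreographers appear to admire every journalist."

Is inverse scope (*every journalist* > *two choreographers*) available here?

Yes

Infinitival complements of raising predicates do not block QR; *every journalist* and *two choreographers* are effectively clausemates.
Since no island is crossed, the inverse ordering is licensed alongside surface scope.
So *every journalist* > *two choreographers* is among the available readings.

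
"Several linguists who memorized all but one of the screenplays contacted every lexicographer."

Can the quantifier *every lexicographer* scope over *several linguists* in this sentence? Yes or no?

*every lexicographer* is a matrix argument; only *several linguists* is modified by the relative clause *who memorized all but one of the screenplays*, so the RC island is irrelevant to the target quantifier.
With no island boundary between them, the object can take inverse scope over the subject via ordinary QR within the clause.
Both orderings are possible: *several linguists* > *every lexicographer* and *every lexicographer* > *several linguists*.

Yes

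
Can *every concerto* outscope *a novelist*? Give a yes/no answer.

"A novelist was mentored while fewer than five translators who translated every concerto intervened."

No

The DP *every concerto* is contained in the relative clause *who translated every concerto*, which is itself inside the adjunct *while fewer than five translators who translated every concerto intervened*.
Two island boundaries intervene — the relative clause and the adjunct. Either alone would block QR.
There is no licit LF on which *every concerto* c-commands *a novelist*.
(Only the surface reading survives: one fixed novelist with respect to all the relevant concertos.)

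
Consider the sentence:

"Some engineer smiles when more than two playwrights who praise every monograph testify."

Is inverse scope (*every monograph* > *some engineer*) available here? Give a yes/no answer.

*every monograph* occurs within the relative clause *who praise every monograph*, which is itself inside the adjunct *when more than two playwrights who praise every monograph testify*.
Two island boundaries intervene — the relative clause and the adjunct. Either alone would block QR.
*every monograph* is confined to the island and cannot take scope over *some engineer*.

No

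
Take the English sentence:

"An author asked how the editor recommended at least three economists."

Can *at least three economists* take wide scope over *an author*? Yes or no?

The DP *at least three economists* is contained in the embedded question *how the editor recommended at least three economists*.
Embedded questions are wh-islands: a quantifier inside an indirect question cannot QR into the matrix clause.
So *at least three economists* cannot raise high enough to outscope *an author*; only the surface ordering *an author* > *at least three economists* is available.
(Only the surface reading survives: one fixed author with respect to all the relevant economists.)

No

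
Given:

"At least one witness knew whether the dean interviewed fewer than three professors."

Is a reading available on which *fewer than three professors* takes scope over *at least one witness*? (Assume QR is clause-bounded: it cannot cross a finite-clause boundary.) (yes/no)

No

The target quantifier *fewer than three professors* is part of the embedded question *whether the dean interviewed fewer than three professors*.
Embedded questions are wh-islands: a quantifier inside an indirect question cannot QR into the matrix clause.
The inverse ordering *fewer than three professors* > *at least one witness* is therefore underivable.
(Only the surface reading survives: one fixed witness with respect to all the relevant professors.)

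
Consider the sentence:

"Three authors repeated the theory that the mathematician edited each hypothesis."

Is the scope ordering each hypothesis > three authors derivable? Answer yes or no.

No

The DP *each hypothesis* is contained in the complex NP *the theory that the mathematician edited each hypothesis*.
Since the clause is the complement of a nominal head, the CNPC blocks scope extraction.
So *each hypothesis* cannot raise to a position above *three authors*.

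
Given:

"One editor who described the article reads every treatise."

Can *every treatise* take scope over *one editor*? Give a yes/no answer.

Yes

The relative clause *who described the article* modifies *one editor*, but *every treatise* is not inside that relative clause — it is an argument of the matrix verb.
Clause-internal QR can adjoin the lower DP above the subject, yielding the inverse reading.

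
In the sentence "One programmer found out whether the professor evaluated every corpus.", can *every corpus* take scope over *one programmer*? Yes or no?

No

The DP *every corpus* is contained in the embedded question *whether the professor evaluated every corpus*.
The wh-island constraint blocks QR out of an embedded interrogative.
There is no licit LF on which *every corpus* c-commands *one programmer*.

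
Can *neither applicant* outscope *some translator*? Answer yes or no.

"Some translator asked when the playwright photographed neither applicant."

No

The DP *neither applicant* is contained in the embedded question *when the playwright photographed neither applicant*.
Embedded wh-clauses are opaque for QR, so the quantifier stays inside the question.
*neither applicant* is confined to the island and cannot take scope over *some translator*.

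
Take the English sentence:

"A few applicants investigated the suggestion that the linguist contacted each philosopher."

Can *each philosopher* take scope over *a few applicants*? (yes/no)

No

*each philosopher* sits inside the complex NP *the suggestion that the linguist contacted each philosopher*.
The complex NP is opaque for QR — the quantifier is frozen inside the noun's complement.
So *each philosopher* cannot raise high enough to outscope *a few applicants*; only the surface ordering *a few applicants* > *each philosopher* is available.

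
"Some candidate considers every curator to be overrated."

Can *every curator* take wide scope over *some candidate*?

Yes

*every curator* is the subject of an ECM infinitive — the infinitival complement of an ECM verb is not a scope island, so *every curator* can raise into the matrix clause.
No island intervenes, so both surface and inverse scope are derivable.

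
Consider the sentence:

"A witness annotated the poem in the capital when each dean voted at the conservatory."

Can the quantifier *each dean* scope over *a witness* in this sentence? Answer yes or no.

No

The target quantifier *each dean* is part of the adjunct clause *when each dean voted at the conservatory*.
Since the clause is an adjunct (not a complement), the Adjunct Condition blocks QR across its edge.
So *each dean* cannot raise to a position above *a witness*.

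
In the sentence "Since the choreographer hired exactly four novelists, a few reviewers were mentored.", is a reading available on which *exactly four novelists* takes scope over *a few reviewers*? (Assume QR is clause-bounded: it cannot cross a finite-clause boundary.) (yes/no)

*exactly four novelists* is embedded in the adjunct clause *since the choreographer hired exactly four novelists*.
Adverbial clauses are not L-marked, so they are barriers for QR — the quantifier cannot escape the adjunct.
There is no licit LF on which *exactly four novelists* c-commands *a few reviewers*.

No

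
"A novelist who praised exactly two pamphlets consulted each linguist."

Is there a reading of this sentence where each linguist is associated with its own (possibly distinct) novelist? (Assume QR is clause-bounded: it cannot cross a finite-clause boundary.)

The described interpretation is the *each linguist* > *a novelist* scoping.
The RC *who praised exactly two pamphlets* is an island, but *each linguist* is not inside it — it is the matrix object, a clausemate of *a novelist*.
Ordinary QR to a clause-peripheral position gives the wide-scope LF for the lower DP.

Yes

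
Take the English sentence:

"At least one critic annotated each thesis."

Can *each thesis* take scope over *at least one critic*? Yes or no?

Yes

*each thesis* and *at least one critic* are in the same minimal clause.
Ordinary QR to a clause-peripheral position gives the wide-scope LF for the lower DP.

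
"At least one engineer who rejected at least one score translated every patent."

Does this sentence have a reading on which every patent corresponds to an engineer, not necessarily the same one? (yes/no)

Yes

That reading corresponds to *every patent* > *at least one engineer*.
The RC *who rejected at least one score* is an island, but *every patent* is not inside it — it is the matrix object, a clausemate of *at least one engineer*.
QR within a single clause is free, so the lower quantifier may take scope over the higher one.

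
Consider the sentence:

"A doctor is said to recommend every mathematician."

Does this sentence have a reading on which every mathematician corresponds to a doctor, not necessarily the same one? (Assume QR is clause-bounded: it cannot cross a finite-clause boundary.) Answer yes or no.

That reading corresponds to *every mathematician* > *a doctor*.
Infinitival complements of raising predicates do not block QR; *every mathematician* and *a doctor* are effectively clausemates.
No island intervenes, so both surface and inverse scope are derivable.

Yes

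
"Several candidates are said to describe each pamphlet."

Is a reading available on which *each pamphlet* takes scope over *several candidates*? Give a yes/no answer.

Yes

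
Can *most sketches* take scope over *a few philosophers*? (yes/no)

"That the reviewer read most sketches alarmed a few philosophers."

No

Structurally, *most sketches* is inside the sentential subject *that the reviewer read most sketches*.
The Sentential Subject Constraint rules out raising the quantifier out of the that-clause subject.
So the wide-scope reading for *most sketches* is blocked.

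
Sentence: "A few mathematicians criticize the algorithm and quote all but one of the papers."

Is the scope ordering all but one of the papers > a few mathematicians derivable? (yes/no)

*all but one of the papers* occurs within one conjunct of the coordinate structure (*quote all but one of the papers*).
The Coordinate Structure Constraint blocks movement (including QR) out of a single conjunct.
So *all but one of the papers* cannot raise high enough to outscope *a few mathematicians*; only the surface ordering *a few mathematicians* > *all but one of the papers* is available.

No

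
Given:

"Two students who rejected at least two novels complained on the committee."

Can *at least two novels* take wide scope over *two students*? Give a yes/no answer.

No

*at least two novels* occurs within the relative clause *who rejected at least two novels*.
A relative clause is a scope island — quantifier raising cannot cross its boundary.
*at least two novels* > *two students* would require crossing that boundary, which is illicit.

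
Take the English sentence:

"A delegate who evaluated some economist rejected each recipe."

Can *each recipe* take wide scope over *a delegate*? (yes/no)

The relative clause *who evaluated some economist* modifies *a delegate*, but *each recipe* is not inside that relative clause — it is an argument of the matrix verb.
With no island boundary between them, the object can take inverse scope over the subject via ordinary QR within the clause.
So *each recipe* > *a delegate* is among the available readings.

Yes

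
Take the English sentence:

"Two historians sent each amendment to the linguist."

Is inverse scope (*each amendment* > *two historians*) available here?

Yes

*each amendment* is the matrix object and *two historians* the matrix subject; the two are clausemates.
Nothing blocks QR of the lower DP to a position above the higher one, so inverse scope is available.
So *each amendment* > *two historians* is among the available readings.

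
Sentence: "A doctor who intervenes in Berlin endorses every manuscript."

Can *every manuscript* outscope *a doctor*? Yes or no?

The RC *who intervenes in Berlin* is an island, but *every manuscript* is not inside it — it is the matrix object, a clausemate of *a doctor*.
QR within a single clause is free, so the lower quantifier may take scope over the higher one.
So *every manuscript* > *a doctor* is among the available readings.

Yes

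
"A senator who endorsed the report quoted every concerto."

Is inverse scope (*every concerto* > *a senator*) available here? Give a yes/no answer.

Yes

The RC *who endorsed the report* is an island, but *every concerto* is not inside it — it is the matrix object, a clausemate of *a senator*.
No island intervenes, so both surface and inverse scope are derivable.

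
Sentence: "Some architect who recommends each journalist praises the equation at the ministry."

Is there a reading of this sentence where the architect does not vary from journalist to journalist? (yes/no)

That reading corresponds to *some architect* > *each journalist*.
That is the surface-scope ordering, which is always one of the available readings — island constraints only ever restrict inverse scope.

Yes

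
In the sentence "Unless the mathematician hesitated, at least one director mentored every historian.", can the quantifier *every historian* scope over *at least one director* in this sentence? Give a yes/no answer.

Although there is an adjunct clause, *every historian* is in the main clause, not inside the adjunct.
Clause-internal QR can adjoin the lower DP above the subject, yielding the inverse reading.
So *every historian* > *at least one director* is among the available readings.

Yes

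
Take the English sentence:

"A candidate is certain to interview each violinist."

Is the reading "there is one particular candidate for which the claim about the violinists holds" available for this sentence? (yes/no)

Yes

The paraphrase describes the scope ordering *a candidate* > *each violinist*.
That is the surface-scope ordering, which is always one of the available readings — island constraints only ever restrict inverse scope.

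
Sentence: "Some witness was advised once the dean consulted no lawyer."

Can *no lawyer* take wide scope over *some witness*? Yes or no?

No

The DP *no lawyer* is contained in the adjunct clause *once the dean consulted no lawyer*.
Adverbial clauses are not L-marked, so they are barriers for QR — the quantifier cannot escape the adjunct.
*no lawyer* is confined to the island and cannot take scope over *some witness*.
(Only the surface reading survives: one fixed witness with respect to all the relevant lawyers.)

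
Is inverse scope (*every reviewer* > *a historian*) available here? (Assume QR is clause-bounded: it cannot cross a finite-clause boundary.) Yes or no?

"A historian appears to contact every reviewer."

*every reviewer* is inside a raising infinitive, which is transparent to QR (no CP barrier), so it behaves as a matrix argument.
Clause-internal QR can adjoin the lower DP above the subject, yielding the inverse reading.

Yes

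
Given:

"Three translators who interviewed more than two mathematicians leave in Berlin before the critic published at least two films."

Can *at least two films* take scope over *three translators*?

No

The DP *at least two films* is contained in the adjunct clause *before the critic published at least two films*.
Since the clause is an adjunct (not a complement), the Adjunct Condition blocks QR across its edge.
There is no licit LF on which *at least two films* c-commands *three translators*.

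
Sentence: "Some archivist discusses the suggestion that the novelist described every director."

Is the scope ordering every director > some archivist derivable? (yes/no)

*every director* is embedded in the complex NP *the suggestion that the novelist described every director*.
The complex NP is opaque for QR — the quantifier is frozen inside the noun's complement.
*every director* is confined to the island and cannot take scope over *some archivist*.

No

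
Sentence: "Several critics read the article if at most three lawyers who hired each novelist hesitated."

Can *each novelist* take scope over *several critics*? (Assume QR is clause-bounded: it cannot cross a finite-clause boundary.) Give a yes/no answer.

*each novelist* sits inside the relative clause *who hired each novelist*, which is itself inside the adjunct *if at most three lawyers who hired each novelist hesitated*.
Both the relative clause and the enclosing adjunct are scope islands; QR cannot cross either.
Hence only narrow scope for *each novelist* (under *several critics*) survives.

No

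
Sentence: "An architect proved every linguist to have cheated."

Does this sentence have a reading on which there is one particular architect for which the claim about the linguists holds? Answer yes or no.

The described interpretation is the *an architect* > *every linguist* scoping.
Surface scope (*an architect* > *every linguist*) is always derivable; islands only block QR, not in-situ interpretation.

Yes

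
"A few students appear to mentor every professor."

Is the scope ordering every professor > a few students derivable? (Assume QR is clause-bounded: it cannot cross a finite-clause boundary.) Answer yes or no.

*every professor* is inside a raising infinitive, which is transparent to QR (no CP barrier), so it behaves as a matrix argument.
No island intervenes, so both surface and inverse scope are derivable.

Yes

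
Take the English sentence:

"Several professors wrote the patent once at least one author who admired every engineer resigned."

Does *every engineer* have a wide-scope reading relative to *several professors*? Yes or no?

*every engineer* sits inside the relative clause *who admired every engineer*, which is itself inside the adjunct *once at least one author who admired every engineer resigned*.
Both the relative clause and the enclosing adjunct are scope islands; QR cannot cross either.
So *every engineer* cannot raise to a position above *several professors*.

No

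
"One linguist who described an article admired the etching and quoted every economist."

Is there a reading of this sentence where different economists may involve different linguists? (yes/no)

The described interpretation is the *every economist* > *one linguist* scoping.
The target quantifier *every economist* is part of one conjunct of the coordinate structure (*quoted every economist*).
Asymmetric QR out of one conjunct violates the Coordinate Structure Constraint.
There is no licit LF on which *every economist* c-commands *one linguist*.

No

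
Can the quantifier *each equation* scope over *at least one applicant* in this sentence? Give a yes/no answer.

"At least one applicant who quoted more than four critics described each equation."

Yes

Although the sentence contains a relative clause (*who quoted more than four critics*), *each equation* is outside it, in the matrix VP.
No island intervenes, so both surface and inverse scope are derivable.
The sentence is scopally ambiguous between *at least one applicant* > *each equation* and *each equation* > *at least one applicant*.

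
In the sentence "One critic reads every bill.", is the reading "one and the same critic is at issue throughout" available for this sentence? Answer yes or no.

Yes

The paraphrase describes the scope ordering *one critic* > *every bill*.
That is the surface-scope ordering, which is always one of the available readings — island constraints only ever restrict inverse scope.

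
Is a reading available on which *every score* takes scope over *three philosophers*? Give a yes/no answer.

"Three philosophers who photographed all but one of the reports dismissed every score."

*every score* is a matrix argument; only *three philosophers* is modified by the relative clause *who photographed all but one of the reports*, so the RC island is irrelevant to the target quantifier.
Ordinary QR to a clause-peripheral position gives the wide-scope LF for the lower DP.
The sentence is scopally ambiguous between *three philosophers* > *every score* and *every score* > *three philosophers*.

Yes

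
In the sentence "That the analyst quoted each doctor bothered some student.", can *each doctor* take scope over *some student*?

*each doctor* occurs within the sentential subject *that the analyst quoted each doctor*.
Clausal subjects are scope islands; QR from inside the subject into the matrix is barred.
The ordering *each doctor* > *some student* is therefore underivable.

No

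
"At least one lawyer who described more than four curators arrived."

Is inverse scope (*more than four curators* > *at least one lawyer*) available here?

*more than four curators* occurs within the relative clause *who described more than four curators*.
Quantifiers inside a relative clause are trapped there; the RC boundary blocks QR.
*more than four curators* is confined to the island and cannot take scope over *at least one lawyer*.
(Only the surface reading survives: one fixed lawyer with respect to all the relevant curators.)

No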